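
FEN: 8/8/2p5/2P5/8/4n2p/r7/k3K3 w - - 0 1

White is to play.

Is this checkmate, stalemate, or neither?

stalemate

White to move; white king on e1.
In check: no.
King squares — d1: attacked by Ne3; f1: attacked by Ne3; d2: attacked by Ra2; e2: attacked by Ra2; f2: attacked by Ra2.
Legal moves for White: none.
Not in check and no legal moves → stalemate.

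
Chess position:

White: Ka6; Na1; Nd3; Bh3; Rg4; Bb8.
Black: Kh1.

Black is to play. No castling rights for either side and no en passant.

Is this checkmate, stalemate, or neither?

stalemate

Black to move; black king on h1.
In check: no.
King squares — g1: attacked by Rg4; g2: attacked by Bh3; h2: attacked by Bb8.
Legal moves for Black: none.
Not in check and no legal moves → stalemate.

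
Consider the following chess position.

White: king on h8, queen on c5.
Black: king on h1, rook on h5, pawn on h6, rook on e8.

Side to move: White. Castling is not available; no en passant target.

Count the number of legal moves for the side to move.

White to move; king on h8.
In check: yes, from the black rook on e8.
Legal moves: Kh7, Kg7, Qf8.
Count: 3.

3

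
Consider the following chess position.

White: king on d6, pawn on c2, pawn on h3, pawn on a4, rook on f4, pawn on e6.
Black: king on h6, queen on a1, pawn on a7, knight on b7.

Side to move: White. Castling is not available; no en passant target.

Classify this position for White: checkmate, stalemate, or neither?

neither

White to move; white king on d6.
In check: yes, from the black knight on b7.
Legal moves for White: Ke7, Kd7, Kc7, Kc6, Kd5.
White is in check but has 5 legal moves → neither.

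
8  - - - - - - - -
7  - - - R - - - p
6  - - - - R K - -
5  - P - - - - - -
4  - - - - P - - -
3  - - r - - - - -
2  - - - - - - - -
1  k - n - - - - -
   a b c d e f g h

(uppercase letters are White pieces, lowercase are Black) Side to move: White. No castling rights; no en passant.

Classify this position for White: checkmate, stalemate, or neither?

White to move; white king on f6.
In check: no.
Legal moves for White include: Rd8, Rxh7, Rg7, Rf7, Rde7, Rc7, Rb7, Ra7+, Rdd6, Rd5, Rd4, Rd3, Rd2, Rd1, Kg7, Kf7, Ke7, Kg5, ... (list truncated; more exist).
White has legal moves and is not in check → neither.

neither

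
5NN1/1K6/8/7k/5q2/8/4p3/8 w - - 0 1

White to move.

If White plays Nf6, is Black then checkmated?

no

After Nf6: black king on h5; in check: yes, from the white knight on f6.
Black has 4 legal replies: Kh6, Kg5, Kh4, Qxf6.
In check but a legal move exists → not checkmate.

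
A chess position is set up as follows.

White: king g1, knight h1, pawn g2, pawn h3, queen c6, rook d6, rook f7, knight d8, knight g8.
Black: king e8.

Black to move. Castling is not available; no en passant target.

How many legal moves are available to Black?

0

Black to move; king on e8.
In check: yes, from the white queen on c6.
Legal moves: none.
Count: 0.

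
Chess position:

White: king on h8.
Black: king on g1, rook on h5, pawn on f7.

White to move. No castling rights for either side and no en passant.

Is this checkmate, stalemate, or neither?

White to move; white king on h8.
In check: yes, from the black rook on h5.
Legal moves for White: Kg8, Kg7.
White is in check but has 2 legal moves → neither.

neither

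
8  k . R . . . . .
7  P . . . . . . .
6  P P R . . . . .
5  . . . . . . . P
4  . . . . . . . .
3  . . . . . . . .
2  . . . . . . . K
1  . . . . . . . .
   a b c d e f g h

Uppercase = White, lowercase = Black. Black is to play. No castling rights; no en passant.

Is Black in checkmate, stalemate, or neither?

Black to move; black king on a8.
In check: yes, from the white rook on c8.
King squares — a7: attacked by Pb6; b7: attacked by Pa6; b8: attacked by Pa7.
Legal moves for Black: none.
In check with no legal moves → checkmate.

checkmate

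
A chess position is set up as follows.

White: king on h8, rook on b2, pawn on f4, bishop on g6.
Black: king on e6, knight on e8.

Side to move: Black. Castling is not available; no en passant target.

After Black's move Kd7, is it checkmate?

After Kd7: white king on h8; in check: no.
White is not in check, so this cannot be checkmate.

no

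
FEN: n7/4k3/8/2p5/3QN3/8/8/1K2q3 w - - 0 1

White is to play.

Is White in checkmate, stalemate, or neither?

neither

White to move; white king on b1.
In check: yes, from the black queen on e1.
Legal moves for White: Kc2, Kb2, Ka2, Qd1.
White is in check but has 4 legal moves → neither.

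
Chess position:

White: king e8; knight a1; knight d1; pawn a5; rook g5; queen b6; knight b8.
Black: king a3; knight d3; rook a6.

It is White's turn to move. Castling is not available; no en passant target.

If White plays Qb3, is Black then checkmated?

yes

After Qb3: black king on a3; in check: yes, from the white queen on b3.
King squares — a2: attacked by Qb3; b2: attacked by Nd1; b3: attacked by Na1; a4: attacked by Qb3; b4: attacked by Qb3.
Black has no legal moves → checkmate.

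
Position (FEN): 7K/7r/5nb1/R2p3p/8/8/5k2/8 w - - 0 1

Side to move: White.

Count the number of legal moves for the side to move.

White to move; king on h8.
In check: yes, from the black rook on h7.
Legal moves: none.
Count: 0.

0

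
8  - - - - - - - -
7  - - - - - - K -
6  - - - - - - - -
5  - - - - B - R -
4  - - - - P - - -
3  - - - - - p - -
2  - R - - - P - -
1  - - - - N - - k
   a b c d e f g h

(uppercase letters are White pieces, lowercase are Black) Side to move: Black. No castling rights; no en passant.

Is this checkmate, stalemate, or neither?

stalemate

Black to move; black king on h1.
In check: no.
King squares — g1: attacked by Rg5; g2: attacked by Ne1; h2: attacked by Be5.
Legal moves for Black: none.
Not in check and no legal moves → stalemate.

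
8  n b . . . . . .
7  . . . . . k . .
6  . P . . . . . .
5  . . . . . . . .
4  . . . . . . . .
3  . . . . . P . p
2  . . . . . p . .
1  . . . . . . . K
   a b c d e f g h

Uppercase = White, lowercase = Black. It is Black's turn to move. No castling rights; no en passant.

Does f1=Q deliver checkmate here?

yes

After f1=Q: white king on h1; in check: yes, from the black queen on f1.
King squares — g1: attacked by Qf1; g2: attacked by Qf1; h2: attacked by Bb8.
White has no legal moves → checkmate.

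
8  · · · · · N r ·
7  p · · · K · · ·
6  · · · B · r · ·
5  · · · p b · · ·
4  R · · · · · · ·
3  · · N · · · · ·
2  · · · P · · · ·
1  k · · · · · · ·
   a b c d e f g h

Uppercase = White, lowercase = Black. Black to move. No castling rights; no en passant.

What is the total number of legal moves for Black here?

Black to move; king on a1.
In check: yes, from the white rook on a4.
Legal moves: Kb2.
Count: 1.

1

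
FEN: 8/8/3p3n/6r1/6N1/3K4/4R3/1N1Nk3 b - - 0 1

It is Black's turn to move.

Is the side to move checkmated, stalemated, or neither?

neither

Black to move; black king on e1.
In check: yes, from the white rook on e2.
King squares — d1: available; f1: available; d2: attacked by Nb1; e2: attacked by Kd3; f2: attacked by Nd1.
Legal moves for Black: Kf1, Kxd1.
Black is in check but has 2 legal moves → neither.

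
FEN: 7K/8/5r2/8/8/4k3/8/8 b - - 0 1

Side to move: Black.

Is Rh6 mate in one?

no

After Rh6: white king on h8; in check: yes, from the black rook on h6.
White has 2 legal replies: Kg8, Kg7.
In check but a legal move exists → not checkmate.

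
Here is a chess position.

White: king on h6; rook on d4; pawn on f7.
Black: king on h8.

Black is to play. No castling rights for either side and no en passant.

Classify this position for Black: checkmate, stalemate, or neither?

Black to move; black king on h8.
In check: no.
King squares — g7: attacked by Kh6; h7: attacked by Kh6; g8: attacked by Pf7.
Legal moves for Black: none.
Not in check and no legal moves → stalemate.

stalemate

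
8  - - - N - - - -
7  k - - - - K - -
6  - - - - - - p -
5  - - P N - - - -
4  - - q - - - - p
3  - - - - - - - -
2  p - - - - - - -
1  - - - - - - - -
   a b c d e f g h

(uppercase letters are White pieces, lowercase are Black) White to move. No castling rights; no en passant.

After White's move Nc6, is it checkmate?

no

After Nc6: black king on a7; in check: yes, from the white knight on c6.
Black has 3 legal replies: Ka8, Kb7, Ka6.
In check but a legal move exists → not checkmate.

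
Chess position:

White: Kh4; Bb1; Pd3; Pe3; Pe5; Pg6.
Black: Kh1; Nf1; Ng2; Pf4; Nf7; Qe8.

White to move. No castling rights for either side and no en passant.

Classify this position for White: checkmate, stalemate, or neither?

White to move; white king on h4.
In check: yes, from the black knight on g2.
King squares — g3: attacked by Nf1; h3: available; g4: available; g5: attacked by Nf7; h5: available.
Legal moves for White: Kh5, Kg4, Kh3.
White is in check but has 3 legal moves → neither.

neither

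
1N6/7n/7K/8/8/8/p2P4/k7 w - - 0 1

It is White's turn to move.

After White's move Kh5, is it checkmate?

After Kh5: black king on a1; in check: no.
Black is not in check, so this cannot be checkmate.

no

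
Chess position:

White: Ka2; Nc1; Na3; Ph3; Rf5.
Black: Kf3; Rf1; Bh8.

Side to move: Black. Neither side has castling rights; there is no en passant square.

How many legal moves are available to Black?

Black to move; king on f3.
In check: yes, from the white rook on f5.
Legal moves: Ke4, Kg3, Ke3, Kg2.
Count: 4.

4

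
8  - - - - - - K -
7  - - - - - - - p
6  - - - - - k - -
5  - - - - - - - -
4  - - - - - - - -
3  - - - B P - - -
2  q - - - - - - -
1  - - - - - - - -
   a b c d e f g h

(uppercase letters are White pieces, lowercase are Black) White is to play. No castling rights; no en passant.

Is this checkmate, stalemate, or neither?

White to move; white king on g8.
In check: yes, from the black queen on a2.
Legal moves for White: Kh8, Kf8, Kxh7, Bc4.
White is in check but has 4 legal moves → neither.

neither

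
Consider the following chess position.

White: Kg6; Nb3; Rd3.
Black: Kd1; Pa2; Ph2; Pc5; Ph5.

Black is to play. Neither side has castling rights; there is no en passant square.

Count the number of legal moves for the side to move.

3

Black to move; king on d1.
In check: yes, from the white rook on d3.
Legal moves: Ke2, Kc2, Ke1.
Count: 3.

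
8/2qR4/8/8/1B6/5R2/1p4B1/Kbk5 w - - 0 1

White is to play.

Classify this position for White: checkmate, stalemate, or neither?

checkmate

White to move; white king on a1.
In check: yes, from the black pawn on b2.
King squares — b1: attacked by Kc1; a2: attacked by Bb1; b2: attacked by Kc1.
Legal moves for White: none.
In check with no legal moves → checkmate.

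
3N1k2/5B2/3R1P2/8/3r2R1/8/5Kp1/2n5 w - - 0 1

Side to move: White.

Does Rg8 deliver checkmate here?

After Rg8: black king on f8; in check: yes, from the white rook on g8.
King squares — e7: attacked by Pf6; f7: attacked by Nd8; g7: attacked by Pf6; e8: attacked by Bf7; g8: attacked by Bf7.
Black has no legal moves → checkmate.

yes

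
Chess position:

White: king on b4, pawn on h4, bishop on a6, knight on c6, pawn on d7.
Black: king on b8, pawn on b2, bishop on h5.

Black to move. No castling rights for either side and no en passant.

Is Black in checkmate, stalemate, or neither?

neither

Black to move; black king on b8.
In check: yes, from the white knight on c6.
Legal moves for Black: Ka8, Kc7.
Black is in check but has 2 legal moves → neither.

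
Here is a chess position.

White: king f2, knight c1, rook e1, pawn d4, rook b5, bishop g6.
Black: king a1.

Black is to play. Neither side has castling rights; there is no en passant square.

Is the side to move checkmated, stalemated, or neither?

stalemate

Black to move; black king on a1.
In check: no.
King squares — b1: attacked by Rb5; a2: attacked by Nc1; b2: attacked by Rb5.
Legal moves for Black: none.
Not in check and no legal moves → stalemate.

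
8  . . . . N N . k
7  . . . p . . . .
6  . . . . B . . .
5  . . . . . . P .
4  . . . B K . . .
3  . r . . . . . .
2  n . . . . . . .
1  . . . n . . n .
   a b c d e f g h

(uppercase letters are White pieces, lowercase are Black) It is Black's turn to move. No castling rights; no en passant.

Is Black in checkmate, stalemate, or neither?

Black to move; black king on h8.
In check: yes, from the white bishop on d4.
King squares — g7: attacked by Bd4; h7: attacked by Nf8; g8: attacked by Be6.
Legal moves for Black: none.
In check with no legal moves → checkmate.

checkmate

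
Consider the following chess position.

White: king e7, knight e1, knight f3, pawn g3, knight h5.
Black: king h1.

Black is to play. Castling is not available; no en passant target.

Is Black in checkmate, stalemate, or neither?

stalemate

Black to move; black king on h1.
In check: no.
King squares — g1: attacked by Nf3; g2: attacked by Ne1; h2: attacked by Nf3.
Legal moves for Black: none.
Not in check and no legal moves → stalemate.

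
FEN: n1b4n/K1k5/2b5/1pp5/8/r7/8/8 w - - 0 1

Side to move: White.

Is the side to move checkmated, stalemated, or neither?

checkmate

White to move; white king on a7.
In check: yes, from the black rook on a3.
King squares — a6: attacked by Ra3; b6: attacked by Kc7; b7: attacked by Bc6; a8: attacked by Ra3; b8: attacked by Kc7.
Legal moves for White: none.
In check with no legal moves → checkmate.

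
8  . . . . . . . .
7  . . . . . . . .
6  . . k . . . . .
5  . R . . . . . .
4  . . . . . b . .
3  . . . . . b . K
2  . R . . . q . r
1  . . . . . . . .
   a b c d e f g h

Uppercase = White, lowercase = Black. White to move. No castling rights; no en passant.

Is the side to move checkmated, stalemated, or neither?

White to move; white king on h3.
In check: yes, from the black rook on h2.
King squares — g2: attacked by Qf2; h2: attacked by Qf2; g3: attacked by Qf2; g4: attacked by Bf3; h4: attacked by Qf2.
Legal moves for White: none.
In check with no legal moves → checkmate.

checkmate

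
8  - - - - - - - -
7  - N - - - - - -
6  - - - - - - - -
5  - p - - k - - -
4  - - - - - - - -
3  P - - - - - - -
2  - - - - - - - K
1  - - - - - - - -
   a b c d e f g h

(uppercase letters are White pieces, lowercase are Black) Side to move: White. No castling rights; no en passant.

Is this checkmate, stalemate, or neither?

White to move; white king on h2.
In check: no.
Legal moves for White: Nd8, Nd6, Nc5, Na5, Kh3, Kg3, Kg2, Kh1, Kg1, a4.
White has 10 legal moves and is not in check → neither.

neither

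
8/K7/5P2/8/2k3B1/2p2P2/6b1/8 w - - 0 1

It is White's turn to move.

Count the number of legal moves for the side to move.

13

White to move; king on a7.
In check: no.
Legal moves: Kb8, Ka8, Kb7, Kb6, Ka6, Bc8, Bd7, Be6+, Bh5, Bf5, Bh3, f7, f4.
Count: 13.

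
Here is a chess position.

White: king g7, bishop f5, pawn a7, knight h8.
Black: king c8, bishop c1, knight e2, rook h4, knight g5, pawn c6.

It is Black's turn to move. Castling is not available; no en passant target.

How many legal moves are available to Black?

4

Black to move; king on c8.
In check: yes, from the white bishop on f5.
Legal moves: Kd8, Kc7, Kb7, Ne6+.
Count: 4.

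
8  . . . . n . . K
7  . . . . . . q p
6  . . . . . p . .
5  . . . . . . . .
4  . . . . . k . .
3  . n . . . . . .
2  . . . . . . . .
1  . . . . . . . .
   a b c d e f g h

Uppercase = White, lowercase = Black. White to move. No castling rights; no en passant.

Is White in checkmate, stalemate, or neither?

checkmate

White to move; white king on h8.
In check: yes, from the black queen on g7.
King squares — g7: attacked by Ne8; h7: attacked by Qg7; g8: attacked by Qg7.
Legal moves for White: none.
In check with no legal moves → checkmate.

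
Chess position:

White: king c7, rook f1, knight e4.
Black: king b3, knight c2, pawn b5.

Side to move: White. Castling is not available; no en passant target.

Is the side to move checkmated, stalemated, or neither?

neither

White to move; white king on c7.
In check: no.
Legal moves for White include: Kd8, Kc8, Kb8, Kd7, Kb7, Kd6, Kc6, Kb6, Nf6, Nd6, Ng5, Nc5+, Ng3, Nc3, Nf2, Nd2+, Rf8, Rf7, ... (list truncated; more exist).
White has legal moves and is not in check → neither.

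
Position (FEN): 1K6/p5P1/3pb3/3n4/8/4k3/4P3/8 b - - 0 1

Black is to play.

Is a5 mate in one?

no

After a5: white king on b8; in check: no.
White is not in check, so this cannot be checkmate.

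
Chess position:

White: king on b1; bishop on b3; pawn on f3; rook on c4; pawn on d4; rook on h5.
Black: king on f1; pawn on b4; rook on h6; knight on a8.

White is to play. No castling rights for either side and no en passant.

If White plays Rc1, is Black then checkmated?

no

After Rc1: black king on f1; in check: yes, from the white rook on c1.
Black has 3 legal replies: Kg2, Kf2, Ke2.
In check but a legal move exists → not checkmate.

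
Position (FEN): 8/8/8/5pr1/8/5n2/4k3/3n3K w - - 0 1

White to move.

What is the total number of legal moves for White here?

0

White to move; king on h1.
In check: no.
Legal moves: none.
Count: 0.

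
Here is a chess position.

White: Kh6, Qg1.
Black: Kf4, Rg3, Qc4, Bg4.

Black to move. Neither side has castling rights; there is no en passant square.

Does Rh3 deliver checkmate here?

After Rh3: white king on h6; in check: yes, from the black rook on h3.
White has 2 legal replies: Kg7, Kg6.
In check but a legal move exists → not checkmate.

no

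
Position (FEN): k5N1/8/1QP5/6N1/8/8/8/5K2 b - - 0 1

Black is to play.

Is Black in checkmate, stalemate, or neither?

stalemate

Black to move; black king on a8.
In check: no.
King squares — a7: attacked by Qb6; b7: attacked by Qb6; b8: attacked by Qb6.
Legal moves for Black: none.
Not in check and no legal moves → stalemate.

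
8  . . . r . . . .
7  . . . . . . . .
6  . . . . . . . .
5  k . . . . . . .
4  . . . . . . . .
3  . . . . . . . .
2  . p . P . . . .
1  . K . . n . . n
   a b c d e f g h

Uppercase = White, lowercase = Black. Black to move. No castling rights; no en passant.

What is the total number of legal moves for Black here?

Black to move; king on a5.
In check: no.
Legal moves: Rh8, Rg8, Rf8, Re8, Rc8, Rb8, Ra8, Rd7, Rd6, Rd5, Rd4, Rd3, Rxd2, Kb6, Ka6, Kb5, Kb4, Ka4, Ng3, Nf2, Nf3, Nd3, Ng2, Nc2.
Count: 24.

24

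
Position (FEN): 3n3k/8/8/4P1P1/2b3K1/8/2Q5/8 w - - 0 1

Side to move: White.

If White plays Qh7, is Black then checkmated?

After Qh7: black king on h8; in check: yes, from the white queen on h7.
Black has 1 legal reply: Kxh7.
In check but a legal move exists → not checkmate.

no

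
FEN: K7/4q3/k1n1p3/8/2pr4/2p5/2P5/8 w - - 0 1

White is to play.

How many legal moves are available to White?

White to move; king on a8.
In check: no.
Legal moves: none.
Count: 0.

0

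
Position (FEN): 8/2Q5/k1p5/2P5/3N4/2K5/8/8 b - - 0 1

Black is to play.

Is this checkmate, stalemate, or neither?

Black to move; black king on a6.
In check: no.
King squares — a5: attacked by Qc7; b5: attacked by Nd4; b6: attacked by Pc5; a7: attacked by Qc7; b7: attacked by Qc7.
Legal moves for Black: none.
Not in check and no legal moves → stalemate.

stalemate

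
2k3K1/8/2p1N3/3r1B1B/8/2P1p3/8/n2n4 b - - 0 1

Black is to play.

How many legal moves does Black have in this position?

Black to move; king on c8.
In check: no.
Legal moves: Kb8, Kd7, Kb7, Rd8+, Rd7, Rd6, Rxf5, Re5, Rc5, Rb5, Ra5, Rd4, Rd3, Rd2, Nxc3, Nf2, Nb2, Nb3, Nc2, c5, e2.
Count: 21.

21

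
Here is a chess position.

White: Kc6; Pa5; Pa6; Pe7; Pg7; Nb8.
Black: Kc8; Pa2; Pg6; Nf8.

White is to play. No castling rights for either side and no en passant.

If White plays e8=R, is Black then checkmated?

After e8=R: black king on c8; in check: yes, from the white rook on e8.
King squares — b7: attacked by Pa6; c7: attacked by Kc6; d7: attacked by Kc6; b8: attacked by Re8; d8: attacked by Re8.
Black has no legal moves → checkmate.

yes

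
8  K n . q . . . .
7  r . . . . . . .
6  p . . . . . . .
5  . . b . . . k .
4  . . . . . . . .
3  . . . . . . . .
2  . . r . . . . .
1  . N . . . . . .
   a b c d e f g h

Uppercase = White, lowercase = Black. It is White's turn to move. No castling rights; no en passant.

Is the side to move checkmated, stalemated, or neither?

checkmate

White to move; white king on a8.
In check: yes, from the black rook on a7.
King squares — a7: attacked by Bc5; b7: attacked by Ra7; b8: attacked by Qd8.
Legal moves for White: none.
In check with no legal moves → checkmate.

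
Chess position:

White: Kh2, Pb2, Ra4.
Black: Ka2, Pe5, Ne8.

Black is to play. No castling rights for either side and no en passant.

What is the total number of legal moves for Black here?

3

Black to move; king on a2.
In check: yes, from the white rook on a4.
Legal moves: Kb3, Kxb2, Kb1.
Count: 3.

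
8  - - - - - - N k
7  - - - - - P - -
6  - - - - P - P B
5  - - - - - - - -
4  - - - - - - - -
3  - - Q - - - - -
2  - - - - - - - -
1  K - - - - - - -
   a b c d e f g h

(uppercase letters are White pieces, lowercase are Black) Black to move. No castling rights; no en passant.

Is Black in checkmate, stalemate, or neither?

checkmate

Black to move; black king on h8.
In check: yes, from the white queen on c3.
King squares — g7: attacked by Qc3; h7: attacked by Pg6; g8: attacked by Pf7.
Legal moves for Black: none.
In check with no legal moves → checkmate.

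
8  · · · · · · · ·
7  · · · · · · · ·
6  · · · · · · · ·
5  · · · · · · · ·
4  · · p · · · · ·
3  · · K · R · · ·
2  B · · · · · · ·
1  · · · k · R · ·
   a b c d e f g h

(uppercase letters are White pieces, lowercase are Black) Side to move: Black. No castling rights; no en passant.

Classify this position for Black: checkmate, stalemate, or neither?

checkmate

Black to move; black king on d1.
In check: yes, from the white rook on f1.
King squares — c1: attacked by Rf1; e1: attacked by Rf1; c2: attacked by Kc3; d2: attacked by Kc3; e2: attacked by Re3.
Legal moves for Black: none.
In check with no legal moves → checkmate.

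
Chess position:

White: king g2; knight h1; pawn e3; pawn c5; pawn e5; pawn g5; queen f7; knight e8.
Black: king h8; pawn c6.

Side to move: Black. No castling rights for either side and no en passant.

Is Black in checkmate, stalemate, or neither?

Black to move; black king on h8.
In check: no.
King squares — g7: attacked by Qf7; h7: attacked by Qf7; g8: attacked by Qf7.
Legal moves for Black: none.
Not in check and no legal moves → stalemate.

stalemate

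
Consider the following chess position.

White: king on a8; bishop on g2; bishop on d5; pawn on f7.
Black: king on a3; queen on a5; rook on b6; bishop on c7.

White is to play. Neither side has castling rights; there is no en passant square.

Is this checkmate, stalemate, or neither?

White to move; white king on a8.
In check: yes, from the black queen on a5.
King squares — a7: attacked by Qa5; b7: attacked by Rb6; b8: attacked by Rb6.
Legal moves for White: none.
In check with no legal moves → checkmate.

checkmate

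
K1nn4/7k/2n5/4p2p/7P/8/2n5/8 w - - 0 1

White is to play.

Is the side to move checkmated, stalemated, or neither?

stalemate

White to move; white king on a8.
In check: no.
King squares — a7: attacked by Nc6; b7: attacked by Nd8; b8: attacked by Nc6.
Legal moves for White: none.
Not in check and no legal moves → stalemate.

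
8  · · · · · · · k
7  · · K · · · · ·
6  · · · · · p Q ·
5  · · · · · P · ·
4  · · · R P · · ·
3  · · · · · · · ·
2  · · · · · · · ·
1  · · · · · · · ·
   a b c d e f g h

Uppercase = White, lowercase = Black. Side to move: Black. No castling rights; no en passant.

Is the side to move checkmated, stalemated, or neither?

stalemate

Black to move; black king on h8.
In check: no.
King squares — g7: attacked by Qg6; h7: attacked by Qg6; g8: attacked by Qg6.
Legal moves for Black: none.
Not in check and no legal moves → stalemate.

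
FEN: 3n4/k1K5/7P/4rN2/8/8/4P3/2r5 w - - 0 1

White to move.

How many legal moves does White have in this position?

3

White to move; king on c7.
In check: yes, from the black rook on c1.
Legal moves: Kxd8, Kd7, Kd6.
Count: 3.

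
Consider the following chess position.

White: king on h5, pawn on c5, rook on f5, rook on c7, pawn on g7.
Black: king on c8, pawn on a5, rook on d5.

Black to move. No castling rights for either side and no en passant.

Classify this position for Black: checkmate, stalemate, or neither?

neither

Black to move; black king on c8.
In check: yes, from the white rook on c7.
King squares — b7: attacked by Rc7; c7: available; d7: attacked by Rc7; b8: available; d8: available.
Legal moves for Black: Kd8, Kb8, Kxc7.
Black is in check but has 3 legal moves → neither.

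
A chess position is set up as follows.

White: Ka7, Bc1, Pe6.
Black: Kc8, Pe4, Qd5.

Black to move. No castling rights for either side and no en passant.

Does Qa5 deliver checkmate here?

After Qa5: white king on a7; in check: yes, from the black queen on a5.
King squares — a6: attacked by Qa5; b6: attacked by Qa5; b7: attacked by Kc8; a8: attacked by Qa5; b8: attacked by Kc8.
White has no legal moves → checkmate.

yes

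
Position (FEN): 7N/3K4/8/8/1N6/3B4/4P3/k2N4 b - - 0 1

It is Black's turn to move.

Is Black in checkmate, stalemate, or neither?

Black to move; black king on a1.
In check: no.
King squares — b1: attacked by Bd3; a2: attacked by Nb4; b2: attacked by Nd1.
Legal moves for Black: none.
Not in check and no legal moves → stalemate.

stalemate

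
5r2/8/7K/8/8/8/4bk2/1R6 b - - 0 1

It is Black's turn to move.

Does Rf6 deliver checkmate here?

no

After Rf6: white king on h6; in check: yes, from the black rook on f6.
White has 3 legal replies: Kh7, Kg7, Kg5.
In check but a legal move exists → not checkmate.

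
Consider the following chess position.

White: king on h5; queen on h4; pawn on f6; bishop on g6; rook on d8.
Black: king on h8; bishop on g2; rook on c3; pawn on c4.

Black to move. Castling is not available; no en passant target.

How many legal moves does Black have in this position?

0

Black to move; king on h8.
In check: yes, from the white rook on d8.
Legal moves: none.
Count: 0.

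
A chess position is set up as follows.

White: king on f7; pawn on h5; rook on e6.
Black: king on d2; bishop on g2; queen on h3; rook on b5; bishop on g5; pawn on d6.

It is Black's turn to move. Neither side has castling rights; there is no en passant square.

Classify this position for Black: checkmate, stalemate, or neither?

Black to move; black king on d2.
In check: no.
Legal moves for Black include: Bd8, Be7, Bh6, Bf6, Bh4, Bf4, Be3, Rb8, Rb7+, Rb6, Rf5+, Re5, Rd5, Rc5, Ra5, Rb4, Rb3, Rb2, ... (list truncated; more exist).
Black has legal moves and is not in check → neither.

neither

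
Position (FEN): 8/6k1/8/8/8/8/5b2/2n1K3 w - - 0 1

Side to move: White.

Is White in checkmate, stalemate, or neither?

neither

White to move; white king on e1.
In check: yes, from the black bishop on f2.
Legal moves for White: Kxf2, Kd2, Kf1, Kd1.
White is in check but has 4 legal moves → neither.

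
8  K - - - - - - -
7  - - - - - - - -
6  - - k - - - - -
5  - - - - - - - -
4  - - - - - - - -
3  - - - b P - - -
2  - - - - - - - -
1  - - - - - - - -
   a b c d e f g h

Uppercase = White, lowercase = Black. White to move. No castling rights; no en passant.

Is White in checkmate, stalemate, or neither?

White to move; white king on a8.
In check: no.
Legal moves for White: Kb8, Ka7, e4.
White has 3 legal moves and is not in check → neither.

neither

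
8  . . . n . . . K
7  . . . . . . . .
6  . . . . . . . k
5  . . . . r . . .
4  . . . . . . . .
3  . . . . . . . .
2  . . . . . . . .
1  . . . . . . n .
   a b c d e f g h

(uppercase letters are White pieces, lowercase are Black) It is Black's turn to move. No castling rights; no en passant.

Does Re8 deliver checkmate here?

After Re8: white king on h8; in check: yes, from the black rook on e8.
King squares — g7: attacked by Kh6; h7: attacked by Kh6; g8: attacked by Re8.
White has no legal moves → checkmate.

yes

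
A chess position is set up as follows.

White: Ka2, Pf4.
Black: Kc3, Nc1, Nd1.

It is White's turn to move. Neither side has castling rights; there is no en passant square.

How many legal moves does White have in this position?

3

White to move; king on a2.
In check: yes, from the black knight on c1.
Legal moves: Ka3, Kb1, Ka1.
Count: 3.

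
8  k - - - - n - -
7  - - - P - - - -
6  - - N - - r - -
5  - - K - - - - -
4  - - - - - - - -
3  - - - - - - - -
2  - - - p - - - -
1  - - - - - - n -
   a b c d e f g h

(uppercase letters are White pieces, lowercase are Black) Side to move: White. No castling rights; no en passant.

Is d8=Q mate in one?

After d8=Q: black king on a8; in check: yes, from the white queen on d8.
Black has 1 legal reply: Kb7.
In check but a legal move exists → not checkmate.

no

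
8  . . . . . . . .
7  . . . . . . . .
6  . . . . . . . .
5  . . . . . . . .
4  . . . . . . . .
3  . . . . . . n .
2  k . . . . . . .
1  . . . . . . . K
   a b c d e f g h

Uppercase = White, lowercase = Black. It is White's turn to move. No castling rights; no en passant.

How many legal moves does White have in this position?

3

White to move; king on h1.
In check: yes, from the black knight on g3.
Legal moves: Kh2, Kg2, Kg1.
Count: 3.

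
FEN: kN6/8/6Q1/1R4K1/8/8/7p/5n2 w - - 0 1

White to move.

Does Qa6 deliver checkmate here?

After Qa6: black king on a8; in check: yes, from the white queen on a6.
King squares — a7: attacked by Qa6; b7: attacked by Rb5; b8: attacked by Rb5.
Black has no legal moves → checkmate.

yes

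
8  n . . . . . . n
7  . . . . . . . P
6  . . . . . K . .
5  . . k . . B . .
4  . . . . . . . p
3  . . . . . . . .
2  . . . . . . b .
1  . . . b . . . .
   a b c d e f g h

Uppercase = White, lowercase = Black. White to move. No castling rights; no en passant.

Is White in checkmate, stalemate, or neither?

neither

White to move; white king on f6.
In check: no.
Legal moves for White: Kg7, Ke7, Ke6, Kg5, Ke5, Bc8, Bd7, Bg6, Be6, Bg4, Be4, Bh3, Bd3, Bc2, Bb1.
White has 15 legal moves and is not in check → neither.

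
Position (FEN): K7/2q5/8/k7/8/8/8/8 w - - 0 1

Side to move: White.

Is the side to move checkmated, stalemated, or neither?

stalemate

White to move; white king on a8.
In check: no.
King squares — a7: attacked by Qc7; b7: attacked by Qc7; b8: attacked by Qc7.
Legal moves for White: none.
Not in check and no legal moves → stalemate.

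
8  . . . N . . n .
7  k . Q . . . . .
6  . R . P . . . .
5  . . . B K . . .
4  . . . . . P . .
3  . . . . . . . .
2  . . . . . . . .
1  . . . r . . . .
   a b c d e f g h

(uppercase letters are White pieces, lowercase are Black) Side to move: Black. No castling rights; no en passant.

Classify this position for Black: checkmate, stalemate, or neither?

checkmate

Black to move; black king on a7.
In check: yes, from the white queen on c7.
King squares — a6: attacked by Rb6; b6: attacked by Qc7; b7: attacked by Bd5; a8: attacked by Bd5; b8: attacked by Rb6.
Legal moves for Black: none.
In check with no legal moves → checkmate.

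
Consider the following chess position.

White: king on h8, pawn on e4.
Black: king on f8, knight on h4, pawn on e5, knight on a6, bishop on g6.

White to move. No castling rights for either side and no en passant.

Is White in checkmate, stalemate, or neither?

stalemate

White to move; white king on h8.
In check: no.
King squares — g7: attacked by Kf8; h7: attacked by Bg6; g8: attacked by Kf8.
Legal moves for White: none.
Not in check and no legal moves → stalemate.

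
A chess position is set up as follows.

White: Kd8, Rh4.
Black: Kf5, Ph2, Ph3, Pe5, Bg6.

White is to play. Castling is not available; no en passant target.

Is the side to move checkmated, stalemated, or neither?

White to move; white king on d8.
In check: no.
Legal moves for White: Kc8, Ke7, Kd7, Kc7, Rh8, Rh7, Rh6, Rh5+, Rg4, Rf4+, Re4, Rd4, Rc4, Rb4, Ra4, Rxh3.
White has 16 legal moves and is not in check → neither.

neither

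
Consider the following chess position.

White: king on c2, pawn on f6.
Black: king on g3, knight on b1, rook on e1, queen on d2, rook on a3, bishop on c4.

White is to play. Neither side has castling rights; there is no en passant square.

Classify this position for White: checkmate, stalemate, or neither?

checkmate

White to move; white king on c2.
In check: yes, from the black queen on d2.
King squares — b1: attacked by Re1; c1: attacked by Re1; d1: attacked by Re1; b2: attacked by Qd2; d2: attacked by Nb1; b3: attacked by Ra3; c3: attacked by Nb1; d3: attacked by Qd2.
Legal moves for White: none.
In check with no legal moves → checkmate.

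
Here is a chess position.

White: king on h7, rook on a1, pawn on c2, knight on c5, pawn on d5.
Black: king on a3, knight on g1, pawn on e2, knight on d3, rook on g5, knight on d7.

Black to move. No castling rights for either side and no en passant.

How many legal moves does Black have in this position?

2

Black to move; king on a3.
In check: yes, from the white rook on a1.
Legal moves: Kb4, Kb2.
Count: 2.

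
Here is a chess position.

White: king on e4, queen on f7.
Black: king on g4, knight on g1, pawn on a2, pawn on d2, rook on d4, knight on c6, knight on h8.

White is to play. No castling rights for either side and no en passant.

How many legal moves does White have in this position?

1

White to move; king on e4.
In check: yes, from the black rook on d4.
Legal moves: Ke3.
Count: 1.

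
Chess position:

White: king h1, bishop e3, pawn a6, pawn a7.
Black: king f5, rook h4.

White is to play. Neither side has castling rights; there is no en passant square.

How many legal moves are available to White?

White to move; king on h1.
In check: yes, from the black rook on h4.
Legal moves: Kg2, Kg1.
Count: 2.

2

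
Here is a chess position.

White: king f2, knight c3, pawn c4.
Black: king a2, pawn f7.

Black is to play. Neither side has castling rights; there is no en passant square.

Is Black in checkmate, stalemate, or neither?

Black to move; black king on a2.
In check: yes, from the white knight on c3.
King squares — a1: available; b1: attacked by Nc3; b2: available; a3: available; b3: available.
Legal moves for Black: Kb3, Ka3, Kb2, Ka1.
Black is in check but has 4 legal moves → neither.

neither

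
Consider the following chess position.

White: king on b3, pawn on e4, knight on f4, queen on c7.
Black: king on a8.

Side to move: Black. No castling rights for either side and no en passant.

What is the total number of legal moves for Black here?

Black to move; king on a8.
In check: no.
Legal moves: none.
Count: 0.

0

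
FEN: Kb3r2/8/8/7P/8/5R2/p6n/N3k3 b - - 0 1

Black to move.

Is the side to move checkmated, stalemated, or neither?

neither

Black to move; black king on e1.
In check: no.
Legal moves for Black include: Rh8, Rg8, Re8, Rd8, Rc8, Rf7, Rf6, Rf5, Rf4, Rxf3, Bc7+, Ba7+, Bd6+, Be5+, Bf4+, Bg3+, Ng4, Nxf3, ... (list truncated; more exist).
Black has legal moves and is not in check → neither.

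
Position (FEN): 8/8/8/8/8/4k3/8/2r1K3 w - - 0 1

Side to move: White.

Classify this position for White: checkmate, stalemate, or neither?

White to move; white king on e1.
In check: yes, from the black rook on c1.
King squares — d1: attacked by Rc1; f1: attacked by Rc1; d2: attacked by Ke3; e2: attacked by Ke3; f2: attacked by Ke3.
Legal moves for White: none.
In check with no legal moves → checkmate.

checkmate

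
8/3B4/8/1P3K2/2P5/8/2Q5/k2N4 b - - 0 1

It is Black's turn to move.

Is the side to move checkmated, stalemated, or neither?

stalemate

Black to move; black king on a1.
In check: no.
King squares — b1: attacked by Qc2; a2: attacked by Qc2; b2: attacked by Nd1.
Legal moves for Black: none.
Not in check and no legal moves → stalemate.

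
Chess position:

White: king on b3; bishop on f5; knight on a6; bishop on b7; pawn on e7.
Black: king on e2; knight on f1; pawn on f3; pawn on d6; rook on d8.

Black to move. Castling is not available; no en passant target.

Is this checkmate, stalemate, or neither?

neither

Black to move; black king on e2.
In check: no.
Legal moves for Black include: Rh8, Rg8, Rf8, Re8, Rc8, Rb8, Ra8, Rd7, Ke3, Kf2, Kd2, Ke1, Kd1, Ng3, Ne3, Nh2, Nd2+, d5, ... (list truncated; more exist).
Black has legal moves and is not in check → neither.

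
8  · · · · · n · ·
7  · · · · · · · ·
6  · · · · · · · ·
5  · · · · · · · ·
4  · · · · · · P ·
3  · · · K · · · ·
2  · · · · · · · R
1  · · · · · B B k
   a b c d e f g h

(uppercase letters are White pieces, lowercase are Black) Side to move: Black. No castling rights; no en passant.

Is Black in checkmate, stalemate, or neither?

neither

Black to move; black king on h1.
In check: yes, from the white rook on h2.
Legal moves for Black: Kxg1.
Black is in check but has 1 legal move → neither.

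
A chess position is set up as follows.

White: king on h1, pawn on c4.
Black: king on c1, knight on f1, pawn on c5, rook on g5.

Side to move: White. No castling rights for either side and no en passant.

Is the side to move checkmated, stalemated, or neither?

stalemate

White to move; white king on h1.
In check: no.
King squares — g1: attacked by Rg5; g2: attacked by Rg5; h2: attacked by Nf1.
Legal moves for White: none.
Not in check and no legal moves → stalemate.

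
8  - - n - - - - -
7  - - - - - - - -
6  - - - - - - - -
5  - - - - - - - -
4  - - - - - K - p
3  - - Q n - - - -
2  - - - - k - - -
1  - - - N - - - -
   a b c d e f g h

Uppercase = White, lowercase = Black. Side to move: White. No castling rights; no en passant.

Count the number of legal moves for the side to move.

White to move; king on f4.
In check: yes, from the black knight on d3.
Legal moves: Kg5, Kf5, Kg4, Ke4, Qxd3+.
Count: 5.

5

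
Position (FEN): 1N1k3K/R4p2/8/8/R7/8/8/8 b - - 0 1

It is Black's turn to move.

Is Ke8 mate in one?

After Ke8: white king on h8; in check: no.
White is not in check, so this cannot be checkmate.

no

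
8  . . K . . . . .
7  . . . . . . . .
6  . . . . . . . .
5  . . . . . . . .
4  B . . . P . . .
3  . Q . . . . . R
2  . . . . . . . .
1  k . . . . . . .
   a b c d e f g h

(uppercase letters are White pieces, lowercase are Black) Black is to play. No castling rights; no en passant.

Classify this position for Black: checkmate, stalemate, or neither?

Black to move; black king on a1.
In check: no.
King squares — b1: attacked by Qb3; a2: attacked by Qb3; b2: attacked by Qb3.
Legal moves for Black: none.
Not in check and no legal moves → stalemate.

stalemate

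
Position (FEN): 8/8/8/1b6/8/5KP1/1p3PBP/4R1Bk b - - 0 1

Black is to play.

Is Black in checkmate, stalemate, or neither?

Black to move; black king on h1.
In check: yes, from the white bishop on g2.
King squares — g1: attacked by Re1; g2: attacked by Kf3; h2: attacked by Bg1.
Legal moves for Black: none.
In check with no legal moves → checkmate.

checkmate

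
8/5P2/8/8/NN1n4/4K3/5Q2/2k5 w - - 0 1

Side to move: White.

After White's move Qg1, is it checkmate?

yes

After Qg1: black king on c1; in check: yes, from the white queen on g1.
King squares — b1: attacked by Qg1; d1: attacked by Qg1; b2: attacked by Na4; c2: attacked by Nb4; d2: attacked by Ke3.
Black has no legal moves → checkmate.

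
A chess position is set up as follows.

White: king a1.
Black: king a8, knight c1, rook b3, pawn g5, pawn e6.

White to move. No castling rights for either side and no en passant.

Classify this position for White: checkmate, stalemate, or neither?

White to move; white king on a1.
In check: no.
King squares — b1: attacked by Rb3; a2: attacked by Nc1; b2: attacked by Rb3.
Legal moves for White: none.
Not in check and no legal moves → stalemate.

stalemate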